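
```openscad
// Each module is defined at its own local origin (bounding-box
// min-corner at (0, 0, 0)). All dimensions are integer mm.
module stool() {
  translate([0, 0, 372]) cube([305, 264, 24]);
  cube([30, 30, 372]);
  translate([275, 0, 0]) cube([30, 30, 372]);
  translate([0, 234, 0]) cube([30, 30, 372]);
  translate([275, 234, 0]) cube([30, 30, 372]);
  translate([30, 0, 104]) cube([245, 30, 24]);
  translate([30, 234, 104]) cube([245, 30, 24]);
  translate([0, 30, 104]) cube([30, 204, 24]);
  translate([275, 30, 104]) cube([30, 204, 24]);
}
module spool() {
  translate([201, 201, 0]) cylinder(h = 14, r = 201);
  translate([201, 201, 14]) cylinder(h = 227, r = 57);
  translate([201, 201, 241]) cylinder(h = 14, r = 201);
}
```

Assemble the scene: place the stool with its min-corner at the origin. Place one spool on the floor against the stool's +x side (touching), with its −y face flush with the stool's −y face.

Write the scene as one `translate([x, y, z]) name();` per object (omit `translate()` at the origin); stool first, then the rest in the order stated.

stool();
translate([305, 0, 0]) spool();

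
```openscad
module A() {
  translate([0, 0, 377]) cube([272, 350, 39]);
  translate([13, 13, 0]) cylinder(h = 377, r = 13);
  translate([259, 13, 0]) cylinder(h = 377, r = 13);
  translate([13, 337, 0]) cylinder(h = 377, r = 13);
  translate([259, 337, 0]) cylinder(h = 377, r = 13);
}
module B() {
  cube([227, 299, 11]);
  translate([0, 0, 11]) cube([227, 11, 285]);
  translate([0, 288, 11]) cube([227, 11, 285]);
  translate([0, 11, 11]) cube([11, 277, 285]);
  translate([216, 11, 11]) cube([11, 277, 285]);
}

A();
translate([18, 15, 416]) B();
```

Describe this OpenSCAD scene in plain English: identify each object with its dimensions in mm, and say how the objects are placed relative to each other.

A is a four-legged stool. The seat is 272×350 mm, 39 mm thick, top at z = 416 mm. It stands on four round legs, each 26 mm in diameter, from z = 0 to the seat underside, each leg's axis is inset half a diameter from the nearest pair of seat edges (so the leg's bounding box is flush with the corner).

B is an open storage box with external size 227×299×296 mm and wall thickness 11 mm (the base is also 11 mm thick). The base covers the whole footprint; the four walls stand on the base, with the y-facing walls full-width and the x-facing walls fitting between their inner faces.

The open box is on top of the stool.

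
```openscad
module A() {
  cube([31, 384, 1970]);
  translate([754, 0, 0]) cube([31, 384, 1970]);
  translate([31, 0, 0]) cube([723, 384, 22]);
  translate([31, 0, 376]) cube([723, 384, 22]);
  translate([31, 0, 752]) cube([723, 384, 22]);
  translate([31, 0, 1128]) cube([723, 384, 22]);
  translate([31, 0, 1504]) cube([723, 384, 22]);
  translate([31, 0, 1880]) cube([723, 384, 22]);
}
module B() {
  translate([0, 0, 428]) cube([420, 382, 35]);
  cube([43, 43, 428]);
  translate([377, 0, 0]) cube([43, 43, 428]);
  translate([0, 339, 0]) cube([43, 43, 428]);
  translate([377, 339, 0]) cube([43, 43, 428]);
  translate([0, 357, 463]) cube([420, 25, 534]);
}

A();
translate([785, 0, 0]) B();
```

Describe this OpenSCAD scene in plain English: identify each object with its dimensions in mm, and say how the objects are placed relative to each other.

A is a bookshelf 785 mm wide overall, 384 mm deep and 1970 mm tall. The two sides are 31 mm thick vertical panels. 6 horizontal shelves of 22 mm thickness span between the inner faces of the sides; the lowest shelf sits on the floor and shelves are stacked with a clear vertical gap of 354 mm between each pair.

B is a chair: 420×382 mm seat, 35 mm thick, top at z = 463 mm, on four 43 mm square corner legs flush with the seat edges. A 25 mm thick backrest slab spans the full seat width, extending 534 mm above the seat top, its back face flush with the seat's +y edge.

The chair is against the bookshelf's +x side, with their −y faces flush.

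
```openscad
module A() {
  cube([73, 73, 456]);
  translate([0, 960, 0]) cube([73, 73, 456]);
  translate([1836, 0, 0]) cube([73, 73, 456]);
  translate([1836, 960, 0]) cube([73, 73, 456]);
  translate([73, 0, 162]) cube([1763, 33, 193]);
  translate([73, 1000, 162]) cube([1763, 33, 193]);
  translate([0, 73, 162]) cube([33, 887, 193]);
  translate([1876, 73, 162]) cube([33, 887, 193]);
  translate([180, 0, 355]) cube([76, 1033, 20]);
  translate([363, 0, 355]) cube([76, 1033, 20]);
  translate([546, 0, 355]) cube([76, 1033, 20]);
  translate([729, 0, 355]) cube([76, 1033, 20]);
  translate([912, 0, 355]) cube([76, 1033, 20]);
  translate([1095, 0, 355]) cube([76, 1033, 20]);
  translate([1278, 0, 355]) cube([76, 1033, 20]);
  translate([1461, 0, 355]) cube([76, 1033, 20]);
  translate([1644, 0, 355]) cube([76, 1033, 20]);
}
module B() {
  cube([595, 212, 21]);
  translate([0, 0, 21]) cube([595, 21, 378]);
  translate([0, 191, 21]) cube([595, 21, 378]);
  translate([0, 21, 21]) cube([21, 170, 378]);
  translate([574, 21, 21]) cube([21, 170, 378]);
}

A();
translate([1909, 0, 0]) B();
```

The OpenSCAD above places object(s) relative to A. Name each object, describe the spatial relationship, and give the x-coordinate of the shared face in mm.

The bed frame's +x face and the open box's −x face are both at x = 1909 mm.

A is a bed frame. B is an open box. The open box is against the bed frame's +x side, with their −y faces flush. The x-coordinate of the shared face is 1909 mm.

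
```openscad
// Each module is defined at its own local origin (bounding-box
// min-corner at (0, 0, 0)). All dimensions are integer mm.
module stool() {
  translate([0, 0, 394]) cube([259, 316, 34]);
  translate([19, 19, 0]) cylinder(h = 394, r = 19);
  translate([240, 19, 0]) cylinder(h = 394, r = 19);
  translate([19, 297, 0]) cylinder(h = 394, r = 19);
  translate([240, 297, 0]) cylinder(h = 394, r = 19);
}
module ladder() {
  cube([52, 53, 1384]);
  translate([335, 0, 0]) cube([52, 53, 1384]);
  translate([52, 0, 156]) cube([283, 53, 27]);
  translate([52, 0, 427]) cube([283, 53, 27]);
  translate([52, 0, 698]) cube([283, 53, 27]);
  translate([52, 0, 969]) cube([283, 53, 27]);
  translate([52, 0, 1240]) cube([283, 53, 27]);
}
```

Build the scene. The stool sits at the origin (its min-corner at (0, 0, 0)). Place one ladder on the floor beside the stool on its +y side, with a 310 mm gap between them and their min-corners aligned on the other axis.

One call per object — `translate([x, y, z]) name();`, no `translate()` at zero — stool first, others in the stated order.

stool();
translate([0, 626, 0]) ladder();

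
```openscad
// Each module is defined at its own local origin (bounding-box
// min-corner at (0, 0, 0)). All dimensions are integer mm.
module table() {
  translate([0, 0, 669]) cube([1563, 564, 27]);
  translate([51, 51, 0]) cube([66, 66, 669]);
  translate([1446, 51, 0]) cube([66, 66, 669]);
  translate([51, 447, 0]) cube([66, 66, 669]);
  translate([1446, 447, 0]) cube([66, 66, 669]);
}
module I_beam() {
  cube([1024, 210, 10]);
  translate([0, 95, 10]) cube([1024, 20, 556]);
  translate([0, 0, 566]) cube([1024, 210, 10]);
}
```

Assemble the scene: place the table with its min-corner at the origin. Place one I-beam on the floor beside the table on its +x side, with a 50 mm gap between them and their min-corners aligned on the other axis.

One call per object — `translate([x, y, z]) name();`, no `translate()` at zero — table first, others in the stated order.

table();
translate([1613, 0, 0]) I_beam();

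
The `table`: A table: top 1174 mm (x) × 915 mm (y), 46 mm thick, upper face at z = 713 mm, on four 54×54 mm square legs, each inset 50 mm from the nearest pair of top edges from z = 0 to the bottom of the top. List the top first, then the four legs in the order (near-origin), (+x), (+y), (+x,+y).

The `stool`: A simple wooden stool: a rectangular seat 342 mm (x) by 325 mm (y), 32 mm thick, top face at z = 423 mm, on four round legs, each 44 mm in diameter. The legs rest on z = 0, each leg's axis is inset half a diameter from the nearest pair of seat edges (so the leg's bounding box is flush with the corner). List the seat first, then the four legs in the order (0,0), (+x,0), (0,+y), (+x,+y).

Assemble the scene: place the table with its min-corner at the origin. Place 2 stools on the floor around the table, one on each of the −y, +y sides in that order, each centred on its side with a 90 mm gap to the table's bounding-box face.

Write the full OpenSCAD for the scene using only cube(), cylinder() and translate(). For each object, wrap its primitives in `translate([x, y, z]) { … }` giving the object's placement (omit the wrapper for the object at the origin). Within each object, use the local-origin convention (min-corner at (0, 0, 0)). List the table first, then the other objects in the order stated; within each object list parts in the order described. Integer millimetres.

translate([0, 0, 667]) cube([1174, 915, 46]);
translate([50, 50, 0]) cube([54, 54, 667]);
translate([1070, 50, 0]) cube([54, 54, 667]);
translate([50, 811, 0]) cube([54, 54, 667]);
translate([1070, 811, 0]) cube([54, 54, 667]);
translate([416, -415, 0]) {
  translate([0, 0, 391]) cube([342, 325, 32]);
  translate([22, 22, 0]) cylinder(h = 391, r = 22);
  translate([320, 22, 0]) cylinder(h = 391, r = 22);
  translate([22, 303, 0]) cylinder(h = 391, r = 22);
  translate([320, 303, 0]) cylinder(h = 391, r = 22);
}
translate([416, 1005, 0]) {
  translate([0, 0, 391]) cube([342, 325, 32]);
  translate([22, 22, 0]) cylinder(h = 391, r = 22);
  translate([320, 22, 0]) cylinder(h = 391, r = 22);
  translate([22, 303, 0]) cylinder(h = 391, r = 22);
  translate([320, 303, 0]) cylinder(h = 391, r = 22);
}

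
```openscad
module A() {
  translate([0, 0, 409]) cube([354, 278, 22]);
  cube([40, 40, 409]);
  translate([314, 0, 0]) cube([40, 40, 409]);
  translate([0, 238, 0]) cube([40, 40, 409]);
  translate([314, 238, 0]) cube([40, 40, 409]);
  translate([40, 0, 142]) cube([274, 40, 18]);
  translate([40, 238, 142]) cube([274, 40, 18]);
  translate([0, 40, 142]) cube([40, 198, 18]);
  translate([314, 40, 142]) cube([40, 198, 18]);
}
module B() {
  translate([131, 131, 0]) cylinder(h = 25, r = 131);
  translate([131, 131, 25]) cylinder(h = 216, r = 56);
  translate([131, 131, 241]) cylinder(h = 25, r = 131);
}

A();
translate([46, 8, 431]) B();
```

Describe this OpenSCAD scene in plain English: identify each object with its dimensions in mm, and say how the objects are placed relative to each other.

A is a four-legged stool. The seat is 354×278 mm, 22 mm thick, top at z = 431 mm. It stands on four square legs, each 40×40 mm in cross-section, from z = 0 to the seat underside, each flush with a corner of the seat. Four stretchers, 40 mm wide and 18 mm tall, connect adjacent legs with their undersides at z = 142 mm, each running between the inner faces of the legs it joins and aligned with the legs' outer faces on the other axis.

B is a spool: two coaxial disc flanges of radius 131 mm and thickness 25 mm, joined by a core cylinder of radius 56 mm and height 216 mm. The lower flange rests on z = 0 and the three cylinders share a vertical axis.

The spool is on top of the stool, centred.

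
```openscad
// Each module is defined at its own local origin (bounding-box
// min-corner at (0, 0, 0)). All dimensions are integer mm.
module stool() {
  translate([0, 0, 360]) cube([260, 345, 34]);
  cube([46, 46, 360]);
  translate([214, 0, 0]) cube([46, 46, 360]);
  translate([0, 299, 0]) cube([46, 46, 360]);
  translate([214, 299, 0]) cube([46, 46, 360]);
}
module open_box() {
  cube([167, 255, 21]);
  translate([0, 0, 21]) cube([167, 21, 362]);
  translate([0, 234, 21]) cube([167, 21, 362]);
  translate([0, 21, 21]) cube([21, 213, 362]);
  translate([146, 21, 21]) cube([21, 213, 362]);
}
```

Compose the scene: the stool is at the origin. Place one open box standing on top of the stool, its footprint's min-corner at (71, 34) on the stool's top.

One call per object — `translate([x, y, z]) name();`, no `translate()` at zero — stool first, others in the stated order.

stool();
translate([71, 34, 394]) open_box();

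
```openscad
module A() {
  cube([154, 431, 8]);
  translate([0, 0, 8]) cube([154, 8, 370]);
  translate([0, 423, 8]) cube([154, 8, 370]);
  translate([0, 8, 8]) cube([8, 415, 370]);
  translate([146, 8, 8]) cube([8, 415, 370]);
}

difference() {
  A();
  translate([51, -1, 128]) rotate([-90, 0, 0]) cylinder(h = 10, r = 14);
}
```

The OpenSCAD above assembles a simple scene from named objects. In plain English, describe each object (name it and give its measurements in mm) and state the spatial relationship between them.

A is an open-topped rectangular box: outside dimensions 154×431×378 mm, with a uniform wall and base thickness of 8 mm. The base is a full 154×431 slab on the floor; four walls sit on top of the base. The front and back walls (the −y and +y sides) span the full width; the two side walls fit between them.

The open box has a circular hole of radius 14 mm through its front wall, centred at (x = 51, z = 128).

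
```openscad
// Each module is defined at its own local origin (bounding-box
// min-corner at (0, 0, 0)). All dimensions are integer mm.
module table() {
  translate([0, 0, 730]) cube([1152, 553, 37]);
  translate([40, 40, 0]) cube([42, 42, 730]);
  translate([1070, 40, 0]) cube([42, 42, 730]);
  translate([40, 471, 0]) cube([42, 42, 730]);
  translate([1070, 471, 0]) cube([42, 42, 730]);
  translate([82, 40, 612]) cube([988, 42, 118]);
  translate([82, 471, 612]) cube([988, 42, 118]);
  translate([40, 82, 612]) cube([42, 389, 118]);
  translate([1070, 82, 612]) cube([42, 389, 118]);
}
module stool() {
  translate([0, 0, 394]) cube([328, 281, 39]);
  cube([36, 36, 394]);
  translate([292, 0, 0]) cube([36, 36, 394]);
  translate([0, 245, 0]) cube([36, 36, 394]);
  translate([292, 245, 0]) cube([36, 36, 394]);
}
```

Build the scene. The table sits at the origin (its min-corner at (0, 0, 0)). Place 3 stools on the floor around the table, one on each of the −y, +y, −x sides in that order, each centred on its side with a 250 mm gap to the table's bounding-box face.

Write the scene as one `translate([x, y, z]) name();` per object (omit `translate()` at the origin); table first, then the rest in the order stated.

table();
translate([412, -531, 0]) stool();
translate([412, 803, 0]) stool();
translate([-578, 136, 0]) stool();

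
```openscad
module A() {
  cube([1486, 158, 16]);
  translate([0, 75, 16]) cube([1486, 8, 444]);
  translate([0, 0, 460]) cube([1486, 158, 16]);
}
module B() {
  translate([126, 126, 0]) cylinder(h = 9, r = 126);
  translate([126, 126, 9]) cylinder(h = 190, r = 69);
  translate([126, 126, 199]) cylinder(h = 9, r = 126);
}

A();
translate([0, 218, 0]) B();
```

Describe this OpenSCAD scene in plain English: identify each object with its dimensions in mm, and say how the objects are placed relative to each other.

A is an I-beam lying along x, 1486 mm long. Overall section height 476 mm. Two flanges 158 mm wide (y) and 16 mm thick, one on the floor and one at the top; a web 8 mm thick runs between them, centred on the flange width.

B is a spool: two coaxial disc flanges of radius 126 mm and thickness 9 mm, joined by a core cylinder of radius 69 mm and height 190 mm. The lower flange rests on z = 0 and the three cylinders share a vertical axis.

The spool is on the floor beside the I-beam on its +y side.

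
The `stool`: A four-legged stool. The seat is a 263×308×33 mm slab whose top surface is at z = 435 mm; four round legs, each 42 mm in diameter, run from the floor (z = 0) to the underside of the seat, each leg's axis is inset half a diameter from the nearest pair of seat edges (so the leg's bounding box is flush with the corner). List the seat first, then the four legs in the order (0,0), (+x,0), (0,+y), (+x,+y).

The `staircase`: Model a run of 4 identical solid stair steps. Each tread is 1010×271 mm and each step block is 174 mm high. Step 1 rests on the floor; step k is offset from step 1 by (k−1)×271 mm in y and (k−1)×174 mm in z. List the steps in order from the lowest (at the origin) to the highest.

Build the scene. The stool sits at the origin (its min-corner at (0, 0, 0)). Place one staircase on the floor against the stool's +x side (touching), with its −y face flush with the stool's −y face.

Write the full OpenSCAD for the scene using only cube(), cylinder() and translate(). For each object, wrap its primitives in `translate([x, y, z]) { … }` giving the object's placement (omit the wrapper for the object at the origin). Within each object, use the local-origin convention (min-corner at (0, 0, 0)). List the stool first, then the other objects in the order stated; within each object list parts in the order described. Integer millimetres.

translate([0, 0, 402]) cube([263, 308, 33]);
translate([21, 21, 0]) cylinder(h = 402, r = 21);
translate([242, 21, 0]) cylinder(h = 402, r = 21);
translate([21, 287, 0]) cylinder(h = 402, r = 21);
translate([242, 287, 0]) cylinder(h = 402, r = 21);
translate([263, 0, 0]) {
  cube([1010, 271, 174]);
  translate([0, 271, 174]) cube([1010, 271, 174]);
  translate([0, 542, 348]) cube([1010, 271, 174]);
  translate([0, 813, 522]) cube([1010, 271, 174]);
}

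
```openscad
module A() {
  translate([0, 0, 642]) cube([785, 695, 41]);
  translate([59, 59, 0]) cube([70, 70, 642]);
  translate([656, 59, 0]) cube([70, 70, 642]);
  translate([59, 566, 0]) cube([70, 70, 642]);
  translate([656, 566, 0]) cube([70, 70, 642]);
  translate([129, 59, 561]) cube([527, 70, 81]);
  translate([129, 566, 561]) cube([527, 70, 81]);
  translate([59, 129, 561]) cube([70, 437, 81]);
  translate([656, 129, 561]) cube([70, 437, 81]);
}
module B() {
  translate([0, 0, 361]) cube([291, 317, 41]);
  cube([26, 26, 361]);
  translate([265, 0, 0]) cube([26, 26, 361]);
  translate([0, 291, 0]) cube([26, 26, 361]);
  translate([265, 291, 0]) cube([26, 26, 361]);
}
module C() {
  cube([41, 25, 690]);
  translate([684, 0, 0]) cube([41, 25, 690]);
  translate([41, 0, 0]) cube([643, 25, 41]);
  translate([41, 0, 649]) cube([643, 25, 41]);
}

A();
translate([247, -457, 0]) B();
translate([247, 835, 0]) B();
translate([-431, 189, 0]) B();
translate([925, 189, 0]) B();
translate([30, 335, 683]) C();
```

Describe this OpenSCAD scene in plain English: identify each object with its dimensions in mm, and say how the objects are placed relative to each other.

A is a table: top 785 mm (x) × 695 mm (y), 41 mm thick, upper face at z = 683 mm, on four 70×70 mm square legs, each inset 59 mm from the nearest pair of top edges, running from z = 0 to the bottom of the top. Four apron rails, 70 mm thick and 81 mm tall, run between adjacent legs with their top edges flush with the underside of the top and their outer faces flush with the legs' outer faces.

B is a simple wooden stool: a rectangular seat 291 mm (x) by 317 mm (y), 41 mm thick, top face at z = 402 mm, on four square legs, each 26×26 mm in cross-section. The legs rest on z = 0, each flush with a corner of the seat.

C is a picture frame with a 643×608 mm rectangular opening (x by z) and a uniform 41 mm border on every side. Frame depth is 25 mm along y. It is built from two vertical stiles running the full outside height and two horizontal rails spanning the gap between the stiles.

Four stools sit around the table at the −y, +y, −x, +x sides. The picture frame is on top of the table, centred.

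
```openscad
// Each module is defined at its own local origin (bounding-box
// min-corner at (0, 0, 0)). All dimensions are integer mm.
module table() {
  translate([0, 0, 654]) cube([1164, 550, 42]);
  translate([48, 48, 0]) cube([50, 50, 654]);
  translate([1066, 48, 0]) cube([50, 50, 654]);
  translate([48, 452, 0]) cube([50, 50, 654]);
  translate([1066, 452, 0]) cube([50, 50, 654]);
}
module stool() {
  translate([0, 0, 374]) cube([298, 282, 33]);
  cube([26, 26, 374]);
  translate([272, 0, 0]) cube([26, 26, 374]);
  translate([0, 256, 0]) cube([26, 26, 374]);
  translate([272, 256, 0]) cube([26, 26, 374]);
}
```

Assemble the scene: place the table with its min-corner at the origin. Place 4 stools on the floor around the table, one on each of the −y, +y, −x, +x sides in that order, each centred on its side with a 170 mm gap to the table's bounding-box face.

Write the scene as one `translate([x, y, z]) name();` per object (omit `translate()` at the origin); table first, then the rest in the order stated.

table();
translate([433, -452, 0]) stool();
translate([433, 720, 0]) stool();
translate([-468, 134, 0]) stool();
translate([1334, 134, 0]) stool();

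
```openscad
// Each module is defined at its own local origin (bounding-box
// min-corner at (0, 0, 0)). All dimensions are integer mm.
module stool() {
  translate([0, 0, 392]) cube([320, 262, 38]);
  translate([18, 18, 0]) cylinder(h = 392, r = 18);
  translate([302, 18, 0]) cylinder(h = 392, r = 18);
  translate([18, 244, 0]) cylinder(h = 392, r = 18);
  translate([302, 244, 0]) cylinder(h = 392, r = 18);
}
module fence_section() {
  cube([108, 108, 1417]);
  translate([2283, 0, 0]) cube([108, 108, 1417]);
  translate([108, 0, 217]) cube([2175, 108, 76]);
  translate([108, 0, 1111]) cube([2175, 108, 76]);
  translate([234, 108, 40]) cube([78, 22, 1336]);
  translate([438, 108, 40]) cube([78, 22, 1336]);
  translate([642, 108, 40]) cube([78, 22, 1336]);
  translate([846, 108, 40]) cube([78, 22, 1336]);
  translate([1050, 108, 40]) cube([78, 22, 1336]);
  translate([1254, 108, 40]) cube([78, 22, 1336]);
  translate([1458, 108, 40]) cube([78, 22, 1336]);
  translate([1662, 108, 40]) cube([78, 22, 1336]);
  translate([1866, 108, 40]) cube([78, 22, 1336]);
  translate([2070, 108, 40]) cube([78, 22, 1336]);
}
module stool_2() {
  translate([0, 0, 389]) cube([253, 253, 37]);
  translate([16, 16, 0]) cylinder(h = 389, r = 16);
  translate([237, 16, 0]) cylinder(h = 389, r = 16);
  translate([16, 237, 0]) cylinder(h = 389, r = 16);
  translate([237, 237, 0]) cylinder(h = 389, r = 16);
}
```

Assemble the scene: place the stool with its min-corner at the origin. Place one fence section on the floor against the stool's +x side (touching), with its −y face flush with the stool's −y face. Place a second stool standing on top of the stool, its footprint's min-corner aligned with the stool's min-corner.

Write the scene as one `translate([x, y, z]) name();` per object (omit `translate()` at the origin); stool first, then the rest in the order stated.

stool();
translate([320, 0, 0]) fence_section();
translate([0, 0, 430]) stool_2();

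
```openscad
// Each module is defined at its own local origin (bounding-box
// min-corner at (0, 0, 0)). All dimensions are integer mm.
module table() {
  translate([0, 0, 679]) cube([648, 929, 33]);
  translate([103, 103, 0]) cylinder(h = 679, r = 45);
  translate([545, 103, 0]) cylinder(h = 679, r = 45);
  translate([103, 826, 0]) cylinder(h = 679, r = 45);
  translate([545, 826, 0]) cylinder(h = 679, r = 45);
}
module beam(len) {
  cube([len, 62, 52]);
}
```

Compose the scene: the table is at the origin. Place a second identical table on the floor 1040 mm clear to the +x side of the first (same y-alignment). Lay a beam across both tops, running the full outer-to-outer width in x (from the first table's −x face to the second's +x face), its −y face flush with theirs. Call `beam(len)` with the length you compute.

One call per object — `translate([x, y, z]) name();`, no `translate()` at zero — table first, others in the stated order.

table();
translate([1688, 0, 0]) table();
translate([0, 0, 712]) beam(2336);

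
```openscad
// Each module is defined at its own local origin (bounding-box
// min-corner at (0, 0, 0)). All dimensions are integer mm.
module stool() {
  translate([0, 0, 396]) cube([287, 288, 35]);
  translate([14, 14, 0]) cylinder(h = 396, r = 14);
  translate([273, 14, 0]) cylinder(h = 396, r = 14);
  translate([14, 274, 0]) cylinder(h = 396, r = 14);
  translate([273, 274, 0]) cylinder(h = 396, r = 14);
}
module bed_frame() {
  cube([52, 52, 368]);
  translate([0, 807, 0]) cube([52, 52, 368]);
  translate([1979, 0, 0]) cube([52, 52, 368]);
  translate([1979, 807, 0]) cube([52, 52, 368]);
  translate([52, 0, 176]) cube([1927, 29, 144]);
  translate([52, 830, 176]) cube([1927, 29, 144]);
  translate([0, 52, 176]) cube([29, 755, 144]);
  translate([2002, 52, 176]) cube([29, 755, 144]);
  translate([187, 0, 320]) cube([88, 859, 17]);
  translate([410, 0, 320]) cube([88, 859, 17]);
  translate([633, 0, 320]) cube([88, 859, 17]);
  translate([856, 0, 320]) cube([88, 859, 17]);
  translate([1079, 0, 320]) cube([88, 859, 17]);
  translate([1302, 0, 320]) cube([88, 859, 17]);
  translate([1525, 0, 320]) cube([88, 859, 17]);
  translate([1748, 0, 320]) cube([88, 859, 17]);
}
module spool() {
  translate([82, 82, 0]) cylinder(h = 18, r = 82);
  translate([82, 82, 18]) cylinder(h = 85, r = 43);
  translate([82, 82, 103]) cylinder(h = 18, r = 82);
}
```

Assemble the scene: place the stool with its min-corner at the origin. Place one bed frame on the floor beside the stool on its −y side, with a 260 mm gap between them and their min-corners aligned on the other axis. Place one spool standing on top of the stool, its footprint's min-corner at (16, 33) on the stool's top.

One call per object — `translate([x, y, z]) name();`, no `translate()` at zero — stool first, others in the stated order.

stool();
translate([0, -1119, 0]) bed_frame();
translate([16, 33, 431]) spool();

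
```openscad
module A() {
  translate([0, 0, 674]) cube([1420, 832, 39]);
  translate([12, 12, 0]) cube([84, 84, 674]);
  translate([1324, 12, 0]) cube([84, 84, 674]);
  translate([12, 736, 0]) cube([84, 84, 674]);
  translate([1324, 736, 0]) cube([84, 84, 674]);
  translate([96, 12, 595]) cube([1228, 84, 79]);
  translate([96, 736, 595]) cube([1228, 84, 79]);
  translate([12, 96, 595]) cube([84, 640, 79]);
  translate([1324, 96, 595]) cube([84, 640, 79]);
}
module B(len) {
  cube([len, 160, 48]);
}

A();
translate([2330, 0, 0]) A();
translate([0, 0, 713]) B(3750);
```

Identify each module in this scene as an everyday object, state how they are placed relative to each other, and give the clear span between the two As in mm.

A is a table. B is a beam. A beam spans the tops of two tables. The clear span between the two tables is 910 mm.

Second table starts at x = 2330; first ends at x = 1420; clear span = 2330 − 1420 = 910 mm.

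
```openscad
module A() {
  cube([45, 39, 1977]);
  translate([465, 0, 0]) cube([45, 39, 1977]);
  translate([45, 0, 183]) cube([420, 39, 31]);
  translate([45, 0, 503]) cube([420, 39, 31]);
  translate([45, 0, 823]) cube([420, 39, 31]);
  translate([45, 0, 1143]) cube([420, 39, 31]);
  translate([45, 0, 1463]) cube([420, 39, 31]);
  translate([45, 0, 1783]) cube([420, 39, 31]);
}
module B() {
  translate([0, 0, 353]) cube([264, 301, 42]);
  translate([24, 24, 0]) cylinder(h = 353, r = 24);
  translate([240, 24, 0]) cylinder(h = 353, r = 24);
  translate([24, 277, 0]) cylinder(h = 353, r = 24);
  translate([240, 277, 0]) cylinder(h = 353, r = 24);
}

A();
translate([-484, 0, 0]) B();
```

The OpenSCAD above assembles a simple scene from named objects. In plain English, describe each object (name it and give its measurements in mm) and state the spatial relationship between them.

A is a wooden ladder with two side rails of 45×39 mm section and 1977 mm height, set 510 mm apart overall. Between them run 6 rectangular rungs (39 mm deep, 31 mm thick), front faces flush with the rails' −y face. The bottom of the first rung is 183 mm above the floor and each subsequent rung is 320 mm higher than the one below.

B is a four-legged stool. The seat is a 264×301×42 mm slab whose top surface is at z = 395 mm; four round legs, each 48 mm in diameter, run from the floor (z = 0) to the underside of the seat, each leg's axis is inset half a diameter from the nearest pair of seat edges (so the leg's bounding box is flush with the corner).

The stool is on the floor beside the ladder on its −x side.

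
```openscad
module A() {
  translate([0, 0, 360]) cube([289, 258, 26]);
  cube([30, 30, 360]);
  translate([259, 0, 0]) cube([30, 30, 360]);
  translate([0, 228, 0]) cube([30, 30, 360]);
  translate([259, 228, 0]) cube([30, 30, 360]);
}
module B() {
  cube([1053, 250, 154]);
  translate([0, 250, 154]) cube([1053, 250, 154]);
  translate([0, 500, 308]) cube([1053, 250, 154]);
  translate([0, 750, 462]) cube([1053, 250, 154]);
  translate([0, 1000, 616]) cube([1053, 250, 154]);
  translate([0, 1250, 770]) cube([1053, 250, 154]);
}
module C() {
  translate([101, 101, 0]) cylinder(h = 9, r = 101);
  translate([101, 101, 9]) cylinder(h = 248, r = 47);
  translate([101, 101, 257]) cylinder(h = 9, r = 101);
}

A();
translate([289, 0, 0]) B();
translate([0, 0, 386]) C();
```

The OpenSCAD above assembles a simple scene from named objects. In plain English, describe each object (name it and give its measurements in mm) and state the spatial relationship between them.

A is a simple wooden stool: a rectangular seat 289 mm (x) by 258 mm (y), 26 mm thick, top face at z = 386 mm, on four square legs, each 30×30 mm in cross-section. The legs rest on z = 0, each flush with a corner of the seat.

B is a run of 6 identical solid stair steps. Each tread is 1053×250 mm and each step block is 154 mm high. Step 1 rests on the floor; step k is offset from step 1 by (k−1)×250 mm in y and (k−1)×154 mm in z.

C is a spool: two coaxial disc flanges of radius 101 mm and thickness 9 mm, joined by a core cylinder of radius 47 mm and height 248 mm. The lower flange rests on z = 0 and the three cylinders share a vertical axis.

The staircase is against the stool's +x side, with their −y faces flush. The spool is on top of the stool.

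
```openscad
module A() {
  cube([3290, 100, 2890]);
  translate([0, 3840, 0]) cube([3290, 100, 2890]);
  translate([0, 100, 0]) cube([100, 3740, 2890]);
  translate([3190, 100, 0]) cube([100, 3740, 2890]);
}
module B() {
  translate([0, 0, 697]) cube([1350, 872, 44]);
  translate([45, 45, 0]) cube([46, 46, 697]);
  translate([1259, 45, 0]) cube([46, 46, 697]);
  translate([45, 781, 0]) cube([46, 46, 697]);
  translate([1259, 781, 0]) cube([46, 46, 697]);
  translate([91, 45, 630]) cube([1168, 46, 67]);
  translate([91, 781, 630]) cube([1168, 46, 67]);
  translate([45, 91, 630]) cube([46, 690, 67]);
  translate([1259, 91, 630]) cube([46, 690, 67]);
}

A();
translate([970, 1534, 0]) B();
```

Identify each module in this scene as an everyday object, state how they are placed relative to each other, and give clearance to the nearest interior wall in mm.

A is a house frame. B is a table. The table sits inside the house frame, centred. The clearance to the nearest interior wall is 870 mm.

Clearances: x = 870, y = 1434; minimum 870 mm.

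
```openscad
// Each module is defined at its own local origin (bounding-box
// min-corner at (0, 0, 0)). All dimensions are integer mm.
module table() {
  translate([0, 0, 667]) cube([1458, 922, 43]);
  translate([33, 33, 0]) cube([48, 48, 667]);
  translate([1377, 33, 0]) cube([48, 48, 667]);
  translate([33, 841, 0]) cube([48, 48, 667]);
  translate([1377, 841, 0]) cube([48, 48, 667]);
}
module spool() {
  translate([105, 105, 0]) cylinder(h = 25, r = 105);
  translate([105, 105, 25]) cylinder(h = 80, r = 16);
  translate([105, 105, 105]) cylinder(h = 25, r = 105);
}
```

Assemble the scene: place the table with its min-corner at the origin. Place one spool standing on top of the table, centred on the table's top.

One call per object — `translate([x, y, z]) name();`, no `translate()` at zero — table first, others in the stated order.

table();
translate([624, 356, 710]) spool();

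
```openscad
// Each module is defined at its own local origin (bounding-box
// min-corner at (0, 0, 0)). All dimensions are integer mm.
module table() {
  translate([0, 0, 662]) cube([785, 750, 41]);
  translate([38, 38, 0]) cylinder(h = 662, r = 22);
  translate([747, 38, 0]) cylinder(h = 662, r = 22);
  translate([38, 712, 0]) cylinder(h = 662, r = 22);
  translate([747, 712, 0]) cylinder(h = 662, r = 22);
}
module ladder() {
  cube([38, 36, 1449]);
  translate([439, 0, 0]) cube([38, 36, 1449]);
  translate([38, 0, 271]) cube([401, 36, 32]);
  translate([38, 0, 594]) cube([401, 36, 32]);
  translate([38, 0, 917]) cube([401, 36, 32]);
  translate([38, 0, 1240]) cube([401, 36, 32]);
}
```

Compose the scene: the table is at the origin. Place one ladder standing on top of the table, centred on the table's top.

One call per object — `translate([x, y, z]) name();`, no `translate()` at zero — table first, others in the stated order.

table();
translate([154, 357, 703]) ladder();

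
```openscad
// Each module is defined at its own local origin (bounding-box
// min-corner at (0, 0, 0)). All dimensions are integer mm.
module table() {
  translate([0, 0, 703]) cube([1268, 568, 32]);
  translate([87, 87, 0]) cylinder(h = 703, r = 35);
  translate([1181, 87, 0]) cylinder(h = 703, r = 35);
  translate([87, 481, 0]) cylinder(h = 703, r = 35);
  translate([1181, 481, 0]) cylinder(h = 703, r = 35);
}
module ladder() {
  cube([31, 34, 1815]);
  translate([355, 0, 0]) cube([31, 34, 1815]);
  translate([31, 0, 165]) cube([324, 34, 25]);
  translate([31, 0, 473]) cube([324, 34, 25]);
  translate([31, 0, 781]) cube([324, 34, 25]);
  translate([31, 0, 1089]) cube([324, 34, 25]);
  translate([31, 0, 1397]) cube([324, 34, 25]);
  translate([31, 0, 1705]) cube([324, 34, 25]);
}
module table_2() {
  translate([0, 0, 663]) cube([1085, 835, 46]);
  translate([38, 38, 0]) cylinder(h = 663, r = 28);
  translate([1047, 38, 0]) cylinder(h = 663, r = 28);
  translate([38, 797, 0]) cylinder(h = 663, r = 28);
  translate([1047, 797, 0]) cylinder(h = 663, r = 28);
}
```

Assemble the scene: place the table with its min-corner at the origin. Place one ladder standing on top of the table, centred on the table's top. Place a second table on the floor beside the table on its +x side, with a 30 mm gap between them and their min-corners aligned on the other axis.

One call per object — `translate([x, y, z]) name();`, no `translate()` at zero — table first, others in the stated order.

table();
translate([441, 267, 735]) ladder();
translate([1298, 0, 0]) table_2();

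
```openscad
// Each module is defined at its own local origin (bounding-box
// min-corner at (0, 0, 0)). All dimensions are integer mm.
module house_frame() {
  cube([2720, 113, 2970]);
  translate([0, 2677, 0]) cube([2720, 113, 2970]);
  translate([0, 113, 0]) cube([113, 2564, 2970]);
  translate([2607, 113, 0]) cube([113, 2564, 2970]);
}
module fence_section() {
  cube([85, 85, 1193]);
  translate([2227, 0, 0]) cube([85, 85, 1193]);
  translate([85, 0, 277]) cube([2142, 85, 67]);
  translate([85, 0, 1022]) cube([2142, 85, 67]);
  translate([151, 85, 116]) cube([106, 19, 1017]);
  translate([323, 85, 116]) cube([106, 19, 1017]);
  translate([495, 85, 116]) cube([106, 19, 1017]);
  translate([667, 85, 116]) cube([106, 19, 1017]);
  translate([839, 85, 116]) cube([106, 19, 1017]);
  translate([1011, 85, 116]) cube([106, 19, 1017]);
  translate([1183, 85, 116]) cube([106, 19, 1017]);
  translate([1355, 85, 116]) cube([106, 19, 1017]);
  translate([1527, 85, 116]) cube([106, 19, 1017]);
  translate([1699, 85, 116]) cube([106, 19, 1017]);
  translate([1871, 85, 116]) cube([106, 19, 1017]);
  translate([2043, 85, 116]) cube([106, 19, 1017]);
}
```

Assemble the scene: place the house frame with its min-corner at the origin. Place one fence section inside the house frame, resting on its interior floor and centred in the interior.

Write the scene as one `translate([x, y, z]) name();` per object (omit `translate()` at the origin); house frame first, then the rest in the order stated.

house_frame();
translate([204, 1343, 0]) fence_section();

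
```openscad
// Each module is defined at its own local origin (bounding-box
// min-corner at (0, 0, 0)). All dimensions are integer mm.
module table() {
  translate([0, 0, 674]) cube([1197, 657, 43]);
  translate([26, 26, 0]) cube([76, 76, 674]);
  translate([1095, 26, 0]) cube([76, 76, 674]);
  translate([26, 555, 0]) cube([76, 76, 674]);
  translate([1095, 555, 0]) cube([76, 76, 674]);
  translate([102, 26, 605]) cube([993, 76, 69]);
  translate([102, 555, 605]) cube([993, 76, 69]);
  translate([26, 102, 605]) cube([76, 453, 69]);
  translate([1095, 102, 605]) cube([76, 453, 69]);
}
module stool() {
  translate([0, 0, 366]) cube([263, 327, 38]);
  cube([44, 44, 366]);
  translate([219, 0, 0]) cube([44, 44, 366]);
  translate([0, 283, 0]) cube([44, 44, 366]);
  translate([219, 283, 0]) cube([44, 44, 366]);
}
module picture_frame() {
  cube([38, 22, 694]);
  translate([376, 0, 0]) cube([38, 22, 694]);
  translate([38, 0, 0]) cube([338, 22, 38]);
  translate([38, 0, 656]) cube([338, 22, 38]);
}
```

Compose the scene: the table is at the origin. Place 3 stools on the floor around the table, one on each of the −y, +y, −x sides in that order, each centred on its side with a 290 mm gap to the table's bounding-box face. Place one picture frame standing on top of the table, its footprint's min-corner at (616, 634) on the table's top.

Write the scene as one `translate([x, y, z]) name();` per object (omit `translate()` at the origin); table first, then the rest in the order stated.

table();
translate([467, -617, 0]) stool();
translate([467, 947, 0]) stool();
translate([-553, 165, 0]) stool();
translate([616, 634, 717]) picture_frame();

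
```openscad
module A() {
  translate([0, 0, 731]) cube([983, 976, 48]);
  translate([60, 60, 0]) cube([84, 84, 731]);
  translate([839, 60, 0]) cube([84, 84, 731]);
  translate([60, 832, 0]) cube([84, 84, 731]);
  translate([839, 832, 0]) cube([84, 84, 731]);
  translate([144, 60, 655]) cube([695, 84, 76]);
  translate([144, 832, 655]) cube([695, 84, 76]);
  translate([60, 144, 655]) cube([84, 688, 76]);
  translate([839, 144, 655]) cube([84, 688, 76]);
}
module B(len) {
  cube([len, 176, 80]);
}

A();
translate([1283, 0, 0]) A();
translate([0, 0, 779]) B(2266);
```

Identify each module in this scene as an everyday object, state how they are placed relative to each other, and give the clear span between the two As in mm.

Second table starts at x = 1283; first ends at x = 983; clear span = 1283 − 983 = 300 mm.

A is a table. B is a beam. A beam spans the tops of two tables. The clear span between the two tables is 300 mm.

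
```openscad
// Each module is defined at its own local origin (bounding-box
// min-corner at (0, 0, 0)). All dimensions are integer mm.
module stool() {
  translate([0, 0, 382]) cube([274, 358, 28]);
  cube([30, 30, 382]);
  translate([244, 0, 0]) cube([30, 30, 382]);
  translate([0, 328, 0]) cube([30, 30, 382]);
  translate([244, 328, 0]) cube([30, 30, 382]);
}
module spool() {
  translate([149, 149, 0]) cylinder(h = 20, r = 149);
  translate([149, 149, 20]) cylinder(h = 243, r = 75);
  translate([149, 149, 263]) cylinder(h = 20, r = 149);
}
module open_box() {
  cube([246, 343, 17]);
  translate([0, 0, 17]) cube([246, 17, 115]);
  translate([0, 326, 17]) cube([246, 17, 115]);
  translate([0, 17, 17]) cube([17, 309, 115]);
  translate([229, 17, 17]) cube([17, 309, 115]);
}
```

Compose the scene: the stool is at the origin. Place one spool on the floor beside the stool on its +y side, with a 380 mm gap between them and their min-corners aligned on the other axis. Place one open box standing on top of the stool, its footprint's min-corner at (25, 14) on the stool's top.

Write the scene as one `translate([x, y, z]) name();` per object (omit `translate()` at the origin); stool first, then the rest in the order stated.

stool();
translate([0, 738, 0]) spool();
translate([25, 14, 410]) open_box();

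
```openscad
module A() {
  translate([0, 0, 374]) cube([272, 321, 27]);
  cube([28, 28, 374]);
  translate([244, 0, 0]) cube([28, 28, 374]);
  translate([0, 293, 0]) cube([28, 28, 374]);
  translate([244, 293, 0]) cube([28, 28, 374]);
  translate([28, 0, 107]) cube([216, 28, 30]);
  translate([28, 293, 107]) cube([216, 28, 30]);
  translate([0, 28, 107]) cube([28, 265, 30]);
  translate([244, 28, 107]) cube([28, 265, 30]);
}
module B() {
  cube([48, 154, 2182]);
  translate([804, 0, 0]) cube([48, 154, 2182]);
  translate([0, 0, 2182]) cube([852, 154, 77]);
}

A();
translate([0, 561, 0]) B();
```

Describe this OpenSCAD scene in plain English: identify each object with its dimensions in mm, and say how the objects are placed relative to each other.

A is a simple wooden stool: a rectangular seat 272 mm (x) by 321 mm (y), 27 mm thick, top face at z = 401 mm, on four square legs, each 28×28 mm in cross-section. The legs rest on z = 0, each flush with a corner of the seat. Four stretchers, 28 mm wide and 30 mm tall, connect adjacent legs with their undersides at z = 107 mm, each running between the inner faces of the legs it joins and aligned with the legs' outer faces on the other axis.

B is a door frame. The clear opening is 756 mm wide and 2182 mm high. Two 48 mm wide jambs, 154 mm deep, stand either side of the opening from the floor to the top of the opening. A 77 mm thick head sits across the top of both jambs, spanning the full outside width of the frame.

The door frame is on the floor beside the stool on its +y side.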